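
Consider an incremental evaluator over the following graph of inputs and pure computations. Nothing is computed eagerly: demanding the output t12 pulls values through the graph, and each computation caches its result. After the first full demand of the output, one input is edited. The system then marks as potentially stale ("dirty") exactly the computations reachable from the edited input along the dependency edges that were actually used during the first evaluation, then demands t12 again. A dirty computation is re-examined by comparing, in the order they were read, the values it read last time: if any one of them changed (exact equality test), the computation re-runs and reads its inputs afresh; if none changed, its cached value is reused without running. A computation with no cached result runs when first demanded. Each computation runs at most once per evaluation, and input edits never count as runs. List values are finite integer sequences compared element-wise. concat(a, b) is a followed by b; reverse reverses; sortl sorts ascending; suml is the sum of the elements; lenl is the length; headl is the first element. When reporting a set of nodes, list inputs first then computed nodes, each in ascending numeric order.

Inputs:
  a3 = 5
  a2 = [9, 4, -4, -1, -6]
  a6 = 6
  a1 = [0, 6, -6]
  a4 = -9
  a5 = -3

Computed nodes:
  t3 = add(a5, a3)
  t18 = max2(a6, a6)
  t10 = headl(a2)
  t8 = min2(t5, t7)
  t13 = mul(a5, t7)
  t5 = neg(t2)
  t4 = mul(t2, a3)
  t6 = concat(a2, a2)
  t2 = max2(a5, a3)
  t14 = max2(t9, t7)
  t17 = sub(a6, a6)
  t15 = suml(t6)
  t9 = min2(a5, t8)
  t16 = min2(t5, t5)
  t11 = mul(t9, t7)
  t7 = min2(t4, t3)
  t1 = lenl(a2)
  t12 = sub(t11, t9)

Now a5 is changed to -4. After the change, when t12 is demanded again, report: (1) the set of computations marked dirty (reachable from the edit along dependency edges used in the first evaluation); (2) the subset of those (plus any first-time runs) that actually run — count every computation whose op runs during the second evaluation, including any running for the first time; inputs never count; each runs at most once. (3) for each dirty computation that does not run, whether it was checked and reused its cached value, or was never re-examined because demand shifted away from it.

Dirty set: t2, t3, t4, t5, t7, t8, t9, t11, t12.
Run set: t2, t3, t7, t8, t9, t11, t12 (7 run).
Re-examined without running (cache reused): t4, t5.
The important point: at t4 every value read last time is unchanged, so the dirty flag clears without a run.

Initial pass — values computed on the first demand:
  t2 = max2(-3, 5) = 5
  t3 = add(-3, 5) = 2
  t4 = mul(5, 5) = 25
  t5 = neg(5) = -5
  t7 = min2(25, 2) = 2
  t8 = min2(-5, 2) = -5
  t9 = min2(-3, -5) = -5
  t11 = mul(-5, 2) = -10
  t12 = sub(-10, -5) = -5

Second demand — change propagation:
  t2: re-runs because a5 -3->-4; new result 5 (unchanged).
  t3: re-runs because a5 -3->-4; new result 1.
  t4: re-examined; everything it read last time is the same (t2 unchanged, a3 unchanged) — cache 25 kept, no run.
  t5: re-examined; everything it read last time is the same (t2 unchanged) — cache -5 kept, no run.
  t7: re-runs because t3 2->1; new result 1.
  t8: re-runs because t7 2->1; new result -5 (unchanged).
  t9: re-runs because a5 -3->-4; new result -5 (unchanged).
  t11: re-runs because t7 2->1; new result -5.
  t12: re-runs because t11 -10->-5; new result 0.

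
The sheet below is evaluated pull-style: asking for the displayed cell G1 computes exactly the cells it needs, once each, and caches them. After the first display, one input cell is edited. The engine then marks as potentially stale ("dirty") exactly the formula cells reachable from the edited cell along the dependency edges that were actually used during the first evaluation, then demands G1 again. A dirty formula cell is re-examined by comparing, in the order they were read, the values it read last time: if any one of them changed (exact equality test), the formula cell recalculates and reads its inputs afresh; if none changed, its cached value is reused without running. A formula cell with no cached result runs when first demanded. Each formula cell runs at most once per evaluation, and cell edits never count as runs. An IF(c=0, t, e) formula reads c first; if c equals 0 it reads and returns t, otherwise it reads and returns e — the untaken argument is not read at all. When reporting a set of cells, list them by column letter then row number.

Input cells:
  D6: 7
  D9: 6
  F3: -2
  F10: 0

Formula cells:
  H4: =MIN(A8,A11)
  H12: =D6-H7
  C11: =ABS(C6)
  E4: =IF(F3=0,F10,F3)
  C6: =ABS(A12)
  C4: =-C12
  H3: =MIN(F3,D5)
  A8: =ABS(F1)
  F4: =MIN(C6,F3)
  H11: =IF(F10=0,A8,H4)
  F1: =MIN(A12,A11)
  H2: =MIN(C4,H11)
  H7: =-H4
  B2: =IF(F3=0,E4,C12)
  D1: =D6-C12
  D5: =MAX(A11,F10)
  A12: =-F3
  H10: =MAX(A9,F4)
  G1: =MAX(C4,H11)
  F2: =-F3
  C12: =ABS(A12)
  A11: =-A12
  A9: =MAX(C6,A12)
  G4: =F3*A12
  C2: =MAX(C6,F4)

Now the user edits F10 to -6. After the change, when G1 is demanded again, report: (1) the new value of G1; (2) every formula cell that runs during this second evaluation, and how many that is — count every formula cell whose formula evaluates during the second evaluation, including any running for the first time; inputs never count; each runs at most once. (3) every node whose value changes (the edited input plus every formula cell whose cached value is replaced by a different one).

First demand of the output computes:
  A12 = -(-2) = 2
  A11 = -(2) = -2
  C12 = ABS(2) = 2
  C4 = -(2) = -2
  F1 = MIN(2, -2) = -2
  A8 = ABS(-2) = 2
  H11 = IF(F10=0: F10=0 -> then branch A8) = 2
  G1 = MAX(-2, 2) = 2

After the edit, cleaning proceeds:
  H4: had never run; runs now, result -2.
  H11: a read changed (F10 0->-6) — executes, giving -2.
  G1: a read changed (H11 2->-2) — executes, giving -2.

Note the branch switch — H4 had no cache and runs now for the first time.

Demanding G1 again yields -2.
3 formula cells run: G1, H4, H11.
The nodes whose values change: F10, G1, H11.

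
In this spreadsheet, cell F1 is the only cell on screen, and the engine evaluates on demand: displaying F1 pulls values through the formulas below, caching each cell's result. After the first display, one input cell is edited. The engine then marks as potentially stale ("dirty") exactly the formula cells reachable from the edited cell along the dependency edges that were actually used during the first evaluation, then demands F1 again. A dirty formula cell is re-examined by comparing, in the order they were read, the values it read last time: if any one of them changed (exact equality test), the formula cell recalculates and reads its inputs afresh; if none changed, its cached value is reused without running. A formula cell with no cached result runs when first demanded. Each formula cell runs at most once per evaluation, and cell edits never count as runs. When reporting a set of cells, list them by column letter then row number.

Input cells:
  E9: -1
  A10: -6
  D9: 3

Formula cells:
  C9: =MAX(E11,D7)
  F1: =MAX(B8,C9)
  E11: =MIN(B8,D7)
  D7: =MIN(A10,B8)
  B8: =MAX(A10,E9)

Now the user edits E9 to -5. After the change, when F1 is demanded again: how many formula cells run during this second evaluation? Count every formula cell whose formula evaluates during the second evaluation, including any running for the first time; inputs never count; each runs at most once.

Run set: B8, D7, E11, F1 (4 run).
The important point: at C9 every value read last time is unchanged, so the dirty flag clears without a run.

Initial pass — values computed on the first demand:
  B8 = MAX(-6, -1) = -1
  D7 = MIN(-6, -1) = -6
  E11 = MIN(-1, -6) = -6
  C9 = MAX(-6, -6) = -6
  F1 = MAX(-1, -6) = -1

Second demand — change propagation:
  B8: re-runs because E9 -1->-5; new result -5.
  D7: re-runs because B8 -1->-5; new result -6 (unchanged).
  E11: re-runs because B8 -1->-5; new result -6 (unchanged).
  C9: re-examined; everything it read last time is the same (E11 unchanged, D7 unchanged) — cache -6 kept, no run.
  F1: re-runs because B8 -1->-5; new result -5.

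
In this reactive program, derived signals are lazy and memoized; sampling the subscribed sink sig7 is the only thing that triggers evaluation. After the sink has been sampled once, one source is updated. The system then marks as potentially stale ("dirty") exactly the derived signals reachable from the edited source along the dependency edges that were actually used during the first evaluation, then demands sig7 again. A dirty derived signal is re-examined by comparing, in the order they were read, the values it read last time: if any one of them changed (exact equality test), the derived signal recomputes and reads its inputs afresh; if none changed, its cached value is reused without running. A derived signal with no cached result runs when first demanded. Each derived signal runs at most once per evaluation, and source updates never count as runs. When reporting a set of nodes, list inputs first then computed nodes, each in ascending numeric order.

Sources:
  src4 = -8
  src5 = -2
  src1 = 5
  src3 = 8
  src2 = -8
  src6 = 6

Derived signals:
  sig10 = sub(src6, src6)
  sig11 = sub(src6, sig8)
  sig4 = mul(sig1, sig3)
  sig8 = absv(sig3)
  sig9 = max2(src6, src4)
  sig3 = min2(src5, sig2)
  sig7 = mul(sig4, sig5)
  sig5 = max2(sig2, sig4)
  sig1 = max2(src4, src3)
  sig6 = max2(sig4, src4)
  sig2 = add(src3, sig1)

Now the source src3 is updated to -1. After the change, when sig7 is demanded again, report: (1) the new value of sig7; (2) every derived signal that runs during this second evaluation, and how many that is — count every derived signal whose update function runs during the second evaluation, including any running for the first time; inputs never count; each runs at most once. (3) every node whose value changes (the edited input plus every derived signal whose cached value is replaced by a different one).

Demanding sig7 again yields 4.
6 derived signals run: sig1, sig2, sig3, sig4, sig5, sig7.
The nodes whose values change: src3, sig1, sig2, sig4, sig5, sig7.

First demand of the output computes:
  sig1 = max2(-8, 8) = 8
  sig2 = add(8, 8) = 16
  sig3 = min2(-2, 16) = -2
  sig4 = mul(8, -2) = -16
  sig5 = max2(16, -16) = 16
  sig7 = mul(-16, 16) = -256

After the edit, cleaning proceeds:
  sig1: a read changed (src3 8->-1) — executes, giving -1.
  sig2: a read changed (src3 8->-1; sig1 8->-1) — executes, giving -2.
  sig3: a read changed (sig2 16->-2) — executes, giving -2 — identical to its old value.
  sig4: a read changed (sig1 8->-1) — executes, giving 2.
  sig5: a read changed (sig2 16->-2; sig4 -16->2) — executes, giving 2.
  sig7: a read changed (sig4 -16->2; sig5 16->2) — executes, giving 4.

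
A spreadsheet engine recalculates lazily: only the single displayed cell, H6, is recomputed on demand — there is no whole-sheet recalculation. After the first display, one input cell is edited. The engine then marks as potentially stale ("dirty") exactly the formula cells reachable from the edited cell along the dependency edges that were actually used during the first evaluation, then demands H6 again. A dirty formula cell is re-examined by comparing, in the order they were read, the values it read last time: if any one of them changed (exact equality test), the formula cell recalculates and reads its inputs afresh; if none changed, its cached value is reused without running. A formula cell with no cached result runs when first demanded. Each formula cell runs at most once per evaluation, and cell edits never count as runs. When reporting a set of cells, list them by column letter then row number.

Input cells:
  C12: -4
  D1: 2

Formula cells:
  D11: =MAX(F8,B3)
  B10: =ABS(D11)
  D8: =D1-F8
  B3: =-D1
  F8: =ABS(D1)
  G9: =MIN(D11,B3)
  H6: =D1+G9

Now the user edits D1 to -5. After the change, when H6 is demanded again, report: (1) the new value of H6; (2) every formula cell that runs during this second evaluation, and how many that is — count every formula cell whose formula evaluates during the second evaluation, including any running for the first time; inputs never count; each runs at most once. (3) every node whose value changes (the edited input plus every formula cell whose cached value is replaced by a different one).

New value of H6: 0.
Formula cells that run: B3, D11, F8, G9, H6 — 5 in total.
Values that change: B3, D1, D11, F8, G9.

First evaluation (everything demanded from the output):
  B3 = -(2) = -2
  F8 = ABS(2) = 2
  D11 = MAX(2, -2) = 2
  G9 = MIN(2, -2) = -2
  H6 = 2 + -2 = 0

Propagation after the edit:
  B3: runs — D1 2->-5; result 5.
  F8: runs — D1 2->-5; result 5.
  D11: runs — F8 2->5; B3 -2->5; result 5.
  G9: runs — D11 2->5; B3 -2->5; result 5.
  H6: runs — D1 2->-5; G9 -2->5; result 0 (same value as before).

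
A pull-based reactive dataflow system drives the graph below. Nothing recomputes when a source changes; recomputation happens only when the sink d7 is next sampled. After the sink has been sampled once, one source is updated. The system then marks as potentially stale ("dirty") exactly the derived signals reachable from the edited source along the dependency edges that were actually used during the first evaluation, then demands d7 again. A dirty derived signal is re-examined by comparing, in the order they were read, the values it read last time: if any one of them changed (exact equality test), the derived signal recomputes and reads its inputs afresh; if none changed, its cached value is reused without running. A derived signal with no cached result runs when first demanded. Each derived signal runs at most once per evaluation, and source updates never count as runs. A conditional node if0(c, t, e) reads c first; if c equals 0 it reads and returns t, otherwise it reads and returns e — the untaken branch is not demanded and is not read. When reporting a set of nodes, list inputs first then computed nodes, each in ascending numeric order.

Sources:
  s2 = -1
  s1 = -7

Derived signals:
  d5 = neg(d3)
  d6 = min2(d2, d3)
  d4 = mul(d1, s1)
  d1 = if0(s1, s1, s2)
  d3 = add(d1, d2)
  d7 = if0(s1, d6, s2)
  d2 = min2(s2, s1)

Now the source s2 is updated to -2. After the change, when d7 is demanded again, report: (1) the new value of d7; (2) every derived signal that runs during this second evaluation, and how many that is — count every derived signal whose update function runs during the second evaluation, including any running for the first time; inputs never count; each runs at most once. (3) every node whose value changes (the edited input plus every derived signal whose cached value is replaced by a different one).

New value of d7: -2.
Derived signals that run: d7 — 1 in total.
Values that change: s2, d7.

First evaluation (everything demanded from the output):
  d7 = if0(s1=-7 -> else branch s2) = -1

Propagation after the edit:
  d7: runs — s2 -1->-2; result -2.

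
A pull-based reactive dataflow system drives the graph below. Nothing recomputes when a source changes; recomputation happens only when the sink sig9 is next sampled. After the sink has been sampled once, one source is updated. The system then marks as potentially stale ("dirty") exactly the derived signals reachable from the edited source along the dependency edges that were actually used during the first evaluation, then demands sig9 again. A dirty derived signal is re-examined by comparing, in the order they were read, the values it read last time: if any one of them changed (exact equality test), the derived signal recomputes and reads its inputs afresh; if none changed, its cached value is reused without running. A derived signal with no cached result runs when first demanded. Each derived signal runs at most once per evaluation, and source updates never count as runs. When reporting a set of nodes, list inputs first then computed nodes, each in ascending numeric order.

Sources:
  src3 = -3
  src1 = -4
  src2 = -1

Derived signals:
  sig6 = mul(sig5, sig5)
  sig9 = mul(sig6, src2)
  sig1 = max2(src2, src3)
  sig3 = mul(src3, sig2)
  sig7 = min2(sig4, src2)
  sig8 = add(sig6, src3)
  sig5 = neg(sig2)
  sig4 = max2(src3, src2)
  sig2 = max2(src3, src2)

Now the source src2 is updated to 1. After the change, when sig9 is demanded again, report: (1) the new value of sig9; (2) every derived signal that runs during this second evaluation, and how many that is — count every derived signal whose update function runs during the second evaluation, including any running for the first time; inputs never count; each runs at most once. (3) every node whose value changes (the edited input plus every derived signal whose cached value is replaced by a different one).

New value of sig9: 1.
Derived signals that run: sig2, sig5, sig6, sig9 — 4 in total.
Values that change: src2, sig2, sig5, sig9.

First evaluation (everything demanded from the output):
  sig2 = max2(-3, -1) = -1
  sig5 = neg(-1) = 1
  sig6 = mul(1, 1) = 1
  sig9 = mul(1, -1) = -1

Propagation after the edit:
  sig2: runs — src2 -1->1; result 1.
  sig5: runs — sig2 -1->1; result -1.
  sig6: runs — sig5 1->-1; sig5 1->-1; result 1 (same value as before).
  sig9: runs — src2 -1->1; result 1.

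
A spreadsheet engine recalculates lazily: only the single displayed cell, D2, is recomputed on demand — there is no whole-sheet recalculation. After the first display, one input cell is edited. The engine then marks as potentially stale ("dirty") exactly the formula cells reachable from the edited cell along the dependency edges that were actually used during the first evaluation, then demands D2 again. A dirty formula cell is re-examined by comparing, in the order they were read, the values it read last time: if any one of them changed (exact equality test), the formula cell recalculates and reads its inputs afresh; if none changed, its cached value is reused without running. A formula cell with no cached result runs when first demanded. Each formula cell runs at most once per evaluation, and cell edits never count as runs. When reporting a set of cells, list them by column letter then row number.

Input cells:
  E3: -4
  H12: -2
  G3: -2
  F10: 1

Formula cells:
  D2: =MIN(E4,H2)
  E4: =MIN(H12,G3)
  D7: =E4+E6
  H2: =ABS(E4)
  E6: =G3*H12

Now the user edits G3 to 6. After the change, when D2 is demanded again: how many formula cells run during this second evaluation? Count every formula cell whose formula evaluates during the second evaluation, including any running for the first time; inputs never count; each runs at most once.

Formula cells that run: E4 — 1 in total.
Key observation: the change is absorbed at E4 — it re-runs but produces the same value, and the output's value is unchanged.

First evaluation (everything demanded from the output):
  E4 = MIN(-2, -2) = -2
  H2 = ABS(-2) = 2
  D2 = MIN(-2, 2) = -2

Propagation after the edit:
  E4: runs — G3 -2->6; result -2 (same value as before).
  H2: checked — values it read are unchanged (E4 unchanged); reused cached 2 without running.
  D2: checked — values it read are unchanged (E4 unchanged, H2 unchanged); reused cached -2 without running.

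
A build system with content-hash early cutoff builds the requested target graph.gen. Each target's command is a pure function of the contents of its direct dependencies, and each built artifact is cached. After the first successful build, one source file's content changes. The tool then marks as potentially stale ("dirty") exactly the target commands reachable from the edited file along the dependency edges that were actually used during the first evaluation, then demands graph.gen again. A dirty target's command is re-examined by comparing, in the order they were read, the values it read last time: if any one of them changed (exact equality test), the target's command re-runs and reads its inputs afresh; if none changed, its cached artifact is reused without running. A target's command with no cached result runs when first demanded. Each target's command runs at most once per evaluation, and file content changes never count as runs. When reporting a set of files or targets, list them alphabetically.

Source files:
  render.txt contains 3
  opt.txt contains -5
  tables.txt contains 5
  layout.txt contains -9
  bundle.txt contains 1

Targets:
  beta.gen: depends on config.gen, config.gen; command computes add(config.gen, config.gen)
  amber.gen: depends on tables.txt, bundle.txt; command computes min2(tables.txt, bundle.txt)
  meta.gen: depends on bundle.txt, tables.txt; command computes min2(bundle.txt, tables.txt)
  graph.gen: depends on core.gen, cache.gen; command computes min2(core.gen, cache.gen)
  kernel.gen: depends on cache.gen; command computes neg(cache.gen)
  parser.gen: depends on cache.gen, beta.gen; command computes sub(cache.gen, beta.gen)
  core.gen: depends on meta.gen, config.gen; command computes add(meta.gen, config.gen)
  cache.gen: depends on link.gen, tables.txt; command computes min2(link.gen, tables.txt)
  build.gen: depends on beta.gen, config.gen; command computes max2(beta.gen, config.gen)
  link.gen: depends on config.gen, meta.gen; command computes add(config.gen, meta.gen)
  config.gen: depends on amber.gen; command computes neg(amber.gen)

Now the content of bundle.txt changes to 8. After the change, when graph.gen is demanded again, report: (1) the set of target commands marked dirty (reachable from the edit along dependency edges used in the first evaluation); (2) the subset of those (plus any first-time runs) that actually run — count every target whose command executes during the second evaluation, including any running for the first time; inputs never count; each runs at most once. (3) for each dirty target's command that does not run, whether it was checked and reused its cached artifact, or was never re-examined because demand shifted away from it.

First evaluation (everything demanded from the output):
  amber.gen = min2(5, 1) = 1
  config.gen = neg(1) = -1
  meta.gen = min2(1, 5) = 1
  core.gen = add(1, -1) = 0
  link.gen = add(-1, 1) = 0
  cache.gen = min2(0, 5) = 0
  graph.gen = min2(0, 0) = 0

Propagation after the edit:
  amber.gen: runs — bundle.txt 1->8; result 5.
  config.gen: runs — amber.gen 1->5; result -5.
  meta.gen: runs — bundle.txt 1->8; result 5.
  core.gen: runs — meta.gen 1->5; config.gen -1->-5; result 0 (same value as before).
  link.gen: runs — config.gen -1->-5; meta.gen 1->5; result 0 (same value as before).
  cache.gen: checked — values it read are unchanged (link.gen unchanged, tables.txt unchanged); reused cached 0 without running.
  graph.gen: checked — values it read are unchanged (core.gen unchanged, cache.gen unchanged); reused cached 0 without running.

Key observation: the cutoff stops propagation at cache.gen — its inputs' values are unchanged, so it reuses its cache.

Marked dirty: amber.gen, cache.gen, config.gen, core.gen, graph.gen, link.gen, meta.gen.
Target commands that run: amber.gen, config.gen, core.gen, link.gen, meta.gen — 5 in total.
Checked but reused from cache: cache.gen, graph.gen.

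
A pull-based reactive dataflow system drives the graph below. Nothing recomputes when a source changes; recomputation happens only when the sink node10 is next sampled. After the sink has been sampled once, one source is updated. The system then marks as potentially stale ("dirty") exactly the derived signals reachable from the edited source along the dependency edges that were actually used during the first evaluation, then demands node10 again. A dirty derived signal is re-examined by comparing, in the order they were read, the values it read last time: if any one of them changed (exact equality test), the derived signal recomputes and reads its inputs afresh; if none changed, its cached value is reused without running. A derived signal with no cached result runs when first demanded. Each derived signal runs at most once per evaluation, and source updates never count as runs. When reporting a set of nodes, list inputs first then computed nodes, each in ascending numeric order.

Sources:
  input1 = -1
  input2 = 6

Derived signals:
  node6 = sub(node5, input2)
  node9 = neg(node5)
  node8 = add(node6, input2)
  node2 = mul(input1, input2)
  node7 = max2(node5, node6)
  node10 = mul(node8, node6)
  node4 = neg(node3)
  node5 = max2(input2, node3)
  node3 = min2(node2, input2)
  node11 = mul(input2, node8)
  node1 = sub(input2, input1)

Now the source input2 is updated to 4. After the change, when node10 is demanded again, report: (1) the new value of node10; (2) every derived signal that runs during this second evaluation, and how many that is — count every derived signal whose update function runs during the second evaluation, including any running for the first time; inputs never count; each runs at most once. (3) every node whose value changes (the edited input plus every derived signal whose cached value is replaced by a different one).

New value of node10: 0.
Derived signals that run: node2, node3, node5, node6, node8, node10 — 6 in total.
Values that change: input2, node2, node3, node5, node8.

First evaluation (everything demanded from the output):
  node2 = mul(-1, 6) = -6
  node3 = min2(-6, 6) = -6
  node5 = max2(6, -6) = 6
  node6 = sub(6, 6) = 0
  node8 = add(0, 6) = 6
  node10 = mul(6, 0) = 0

Propagation after the edit:
  node2: runs — input2 6->4; result -4.
  node3: runs — node2 -6->-4; input2 6->4; result -4.
  node5: runs — input2 6->4; node3 -6->-4; result 4.
  node6: runs — node5 6->4; input2 6->4; result 0 (same value as before).
  node8: runs — input2 6->4; result 4.
  node10: runs — node8 6->4; result 0 (same value as before).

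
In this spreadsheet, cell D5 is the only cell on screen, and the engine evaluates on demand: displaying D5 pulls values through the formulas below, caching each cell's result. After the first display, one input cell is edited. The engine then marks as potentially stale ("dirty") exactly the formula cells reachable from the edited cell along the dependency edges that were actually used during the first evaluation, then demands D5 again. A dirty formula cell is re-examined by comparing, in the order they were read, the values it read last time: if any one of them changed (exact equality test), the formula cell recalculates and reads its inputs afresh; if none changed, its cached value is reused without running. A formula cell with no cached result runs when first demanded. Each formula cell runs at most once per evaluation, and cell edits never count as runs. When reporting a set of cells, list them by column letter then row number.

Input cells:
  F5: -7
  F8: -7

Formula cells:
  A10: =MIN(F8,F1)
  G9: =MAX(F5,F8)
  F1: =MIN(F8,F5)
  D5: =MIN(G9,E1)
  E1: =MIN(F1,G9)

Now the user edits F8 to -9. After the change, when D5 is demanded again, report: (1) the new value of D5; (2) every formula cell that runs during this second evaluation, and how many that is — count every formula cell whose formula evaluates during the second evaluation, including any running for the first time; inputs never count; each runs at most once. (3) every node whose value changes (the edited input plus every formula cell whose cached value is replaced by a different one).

D5 now evaluates to -9.
Run set: D5, E1, F1, G9 (4 run).
Changed values: D5, E1, F1, F8.

Initial pass — values computed on the first demand:
  F1 = MIN(-7, -7) = -7
  G9 = MAX(-7, -7) = -7
  E1 = MIN(-7, -7) = -7
  D5 = MIN(-7, -7) = -7

Second demand — change propagation:
  F1: re-runs because F8 -7->-9; new result -9.
  G9: re-runs because F8 -7->-9; new result -7 (unchanged).
  E1: re-runs because F1 -7->-9; new result -9.
  D5: re-runs because E1 -7->-9; new result -9.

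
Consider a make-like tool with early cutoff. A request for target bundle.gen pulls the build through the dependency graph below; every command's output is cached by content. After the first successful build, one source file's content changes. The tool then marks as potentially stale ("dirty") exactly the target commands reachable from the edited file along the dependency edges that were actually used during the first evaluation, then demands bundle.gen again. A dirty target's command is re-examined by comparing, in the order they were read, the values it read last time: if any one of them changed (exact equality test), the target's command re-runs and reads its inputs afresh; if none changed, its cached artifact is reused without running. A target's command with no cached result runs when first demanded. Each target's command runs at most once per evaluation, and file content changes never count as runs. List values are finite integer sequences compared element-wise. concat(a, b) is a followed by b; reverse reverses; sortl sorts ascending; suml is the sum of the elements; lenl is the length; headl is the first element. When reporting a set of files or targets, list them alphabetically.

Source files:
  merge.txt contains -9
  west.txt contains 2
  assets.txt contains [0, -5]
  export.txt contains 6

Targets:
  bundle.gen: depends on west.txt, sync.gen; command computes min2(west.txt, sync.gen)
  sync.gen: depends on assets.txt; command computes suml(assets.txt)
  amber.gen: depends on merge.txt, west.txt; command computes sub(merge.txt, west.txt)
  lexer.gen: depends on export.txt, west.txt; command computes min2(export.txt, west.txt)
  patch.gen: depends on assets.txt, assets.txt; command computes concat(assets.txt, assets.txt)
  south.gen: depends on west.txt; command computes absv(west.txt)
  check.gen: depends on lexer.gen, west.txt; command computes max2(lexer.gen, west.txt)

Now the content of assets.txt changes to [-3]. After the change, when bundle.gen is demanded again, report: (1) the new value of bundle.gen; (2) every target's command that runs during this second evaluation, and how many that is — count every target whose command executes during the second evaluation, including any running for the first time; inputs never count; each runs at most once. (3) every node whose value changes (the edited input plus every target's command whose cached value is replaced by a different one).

First demand of the output computes:
  sync.gen = suml([0, -5]) = -5
  bundle.gen = min2(2, -5) = -5

After the edit, cleaning proceeds:
  sync.gen: a read changed (assets.txt [0, -5]->[-3]) — executes, giving -3.
  bundle.gen: a read changed (sync.gen -5->-3) — executes, giving -3.

Demanding bundle.gen again yields -3.
2 target commands run: bundle.gen, sync.gen.
The nodes whose values change: assets.txt, bundle.gen, sync.gen.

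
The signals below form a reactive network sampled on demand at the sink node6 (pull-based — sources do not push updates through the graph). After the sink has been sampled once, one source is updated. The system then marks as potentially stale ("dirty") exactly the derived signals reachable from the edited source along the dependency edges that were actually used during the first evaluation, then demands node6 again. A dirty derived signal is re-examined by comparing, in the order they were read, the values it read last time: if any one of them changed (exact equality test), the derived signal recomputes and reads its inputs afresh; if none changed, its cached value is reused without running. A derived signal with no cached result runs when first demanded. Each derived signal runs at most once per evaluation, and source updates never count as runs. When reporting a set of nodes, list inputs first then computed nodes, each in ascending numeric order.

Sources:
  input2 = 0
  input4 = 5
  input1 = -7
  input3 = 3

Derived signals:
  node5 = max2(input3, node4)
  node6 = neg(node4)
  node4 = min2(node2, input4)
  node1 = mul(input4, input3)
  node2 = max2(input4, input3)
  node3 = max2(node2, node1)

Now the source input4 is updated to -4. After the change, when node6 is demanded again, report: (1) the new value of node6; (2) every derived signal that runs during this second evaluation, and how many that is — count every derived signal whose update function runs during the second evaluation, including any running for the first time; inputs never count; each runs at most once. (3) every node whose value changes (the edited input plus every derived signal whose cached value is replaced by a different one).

node6 now evaluates to 4.
Run set: node2, node4, node6 (3 run).
Changed values: input4, node2, node4, node6.

Initial pass — values computed on the first demand:
  node2 = max2(5, 3) = 5
  node4 = min2(5, 5) = 5
  node6 = neg(5) = -5

Second demand — change propagation:
  node2: re-runs because input4 5->-4; new result 3.
  node4: re-runs because node2 5->3; input4 5->-4; new result -4.
  node6: re-runs because node4 5->-4; new result 4.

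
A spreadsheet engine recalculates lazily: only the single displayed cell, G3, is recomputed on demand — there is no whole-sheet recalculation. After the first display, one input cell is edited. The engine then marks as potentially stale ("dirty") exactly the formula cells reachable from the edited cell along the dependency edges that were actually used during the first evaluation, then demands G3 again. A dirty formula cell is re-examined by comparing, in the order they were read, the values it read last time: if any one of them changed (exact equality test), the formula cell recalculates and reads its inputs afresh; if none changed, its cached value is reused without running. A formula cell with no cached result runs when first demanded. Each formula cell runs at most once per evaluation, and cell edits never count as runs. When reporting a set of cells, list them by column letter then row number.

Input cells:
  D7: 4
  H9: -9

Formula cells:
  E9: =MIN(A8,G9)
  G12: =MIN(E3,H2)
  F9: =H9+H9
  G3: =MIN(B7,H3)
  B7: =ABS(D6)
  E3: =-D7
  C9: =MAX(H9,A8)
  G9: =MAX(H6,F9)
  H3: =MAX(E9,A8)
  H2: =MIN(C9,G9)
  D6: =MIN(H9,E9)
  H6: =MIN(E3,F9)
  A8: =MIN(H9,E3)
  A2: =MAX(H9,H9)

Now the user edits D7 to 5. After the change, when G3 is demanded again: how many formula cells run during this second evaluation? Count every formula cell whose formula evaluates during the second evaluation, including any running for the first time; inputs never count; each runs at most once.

Formula cells that run: A8, E3, H6 — 3 in total.
Key observation: the cutoff stops propagation at G9 — its inputs' values are unchanged, so it reuses its cache.

First evaluation (everything demanded from the output):
  E3 = -(4) = -4
  A8 = MIN(-9, -4) = -9
  F9 = -9 + -9 = -18
  H6 = MIN(-4, -18) = -18
  G9 = MAX(-18, -18) = -18
  E9 = MIN(-9, -18) = -18
  D6 = MIN(-9, -18) = -18
  B7 = ABS(-18) = 18
  H3 = MAX(-18, -9) = -9
  G3 = MIN(18, -9) = -9

Propagation after the edit:
  E3: runs — D7 4->5; result -5.
  A8: runs — E3 -4->-5; result -9 (same value as before).
  H6: runs — E3 -4->-5; result -18 (same value as before).
  G9: checked — values it read are unchanged (H6 unchanged, F9 unchanged); reused cached -18 without running.
  E9: checked — values it read are unchanged (A8 unchanged, G9 unchanged); reused cached -18 without running.
  D6: checked — values it read are unchanged (H9 unchanged, E9 unchanged); reused cached -18 without running.
  B7: checked — values it read are unchanged (D6 unchanged); reused cached 18 without running.
  H3: checked — values it read are unchanged (E9 unchanged, A8 unchanged); reused cached -9 without running.
  G3: checked — values it read are unchanged (B7 unchanged, H3 unchanged); reused cached -9 without running.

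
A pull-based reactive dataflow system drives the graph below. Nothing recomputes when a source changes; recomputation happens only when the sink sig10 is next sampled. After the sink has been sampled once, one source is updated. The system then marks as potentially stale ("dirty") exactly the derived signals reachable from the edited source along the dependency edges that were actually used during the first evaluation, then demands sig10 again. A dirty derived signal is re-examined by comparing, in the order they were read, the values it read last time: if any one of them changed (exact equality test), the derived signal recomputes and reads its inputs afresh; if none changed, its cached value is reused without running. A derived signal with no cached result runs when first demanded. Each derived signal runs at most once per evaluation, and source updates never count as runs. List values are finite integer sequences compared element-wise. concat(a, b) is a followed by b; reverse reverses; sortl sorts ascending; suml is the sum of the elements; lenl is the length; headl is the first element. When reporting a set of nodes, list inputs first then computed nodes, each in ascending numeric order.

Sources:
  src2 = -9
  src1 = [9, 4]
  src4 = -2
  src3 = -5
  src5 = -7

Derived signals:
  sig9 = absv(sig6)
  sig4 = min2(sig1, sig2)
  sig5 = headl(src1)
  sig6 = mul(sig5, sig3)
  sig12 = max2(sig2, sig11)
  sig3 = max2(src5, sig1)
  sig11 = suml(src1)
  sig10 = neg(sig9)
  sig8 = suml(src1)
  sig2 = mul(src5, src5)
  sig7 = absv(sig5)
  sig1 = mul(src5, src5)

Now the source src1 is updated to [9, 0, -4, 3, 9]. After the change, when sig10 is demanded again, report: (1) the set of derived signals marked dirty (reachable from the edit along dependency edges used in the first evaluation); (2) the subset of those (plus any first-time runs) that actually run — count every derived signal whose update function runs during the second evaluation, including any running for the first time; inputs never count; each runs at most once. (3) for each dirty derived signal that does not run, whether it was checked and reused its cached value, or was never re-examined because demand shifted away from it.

First evaluation (everything demanded from the output):
  sig1 = mul(-7, -7) = 49
  sig3 = max2(-7, 49) = 49
  sig5 = headl([9, 4]) = 9
  sig6 = mul(9, 49) = 441
  sig9 = absv(441) = 441
  sig10 = neg(441) = -441

Propagation after the edit:
  sig5: runs — src1 [9, 4]->[9, 0, -4, 3, 9]; result 9 (same value as before).
  sig6: checked — values it read are unchanged (sig5 unchanged, sig3 unchanged); reused cached 441 without running.
  sig9: checked — values it read are unchanged (sig6 unchanged); reused cached 441 without running.
  sig10: checked — values it read are unchanged (sig9 unchanged); reused cached -441 without running.

Key observation: the change is absorbed at sig5 — it re-runs but produces the same value, and the output's value is unchanged.

Marked dirty: sig5, sig6, sig9, sig10.
Derived signals that run: sig5 — 1 in total.
Checked but reused from cache: sig6, sig9, sig10.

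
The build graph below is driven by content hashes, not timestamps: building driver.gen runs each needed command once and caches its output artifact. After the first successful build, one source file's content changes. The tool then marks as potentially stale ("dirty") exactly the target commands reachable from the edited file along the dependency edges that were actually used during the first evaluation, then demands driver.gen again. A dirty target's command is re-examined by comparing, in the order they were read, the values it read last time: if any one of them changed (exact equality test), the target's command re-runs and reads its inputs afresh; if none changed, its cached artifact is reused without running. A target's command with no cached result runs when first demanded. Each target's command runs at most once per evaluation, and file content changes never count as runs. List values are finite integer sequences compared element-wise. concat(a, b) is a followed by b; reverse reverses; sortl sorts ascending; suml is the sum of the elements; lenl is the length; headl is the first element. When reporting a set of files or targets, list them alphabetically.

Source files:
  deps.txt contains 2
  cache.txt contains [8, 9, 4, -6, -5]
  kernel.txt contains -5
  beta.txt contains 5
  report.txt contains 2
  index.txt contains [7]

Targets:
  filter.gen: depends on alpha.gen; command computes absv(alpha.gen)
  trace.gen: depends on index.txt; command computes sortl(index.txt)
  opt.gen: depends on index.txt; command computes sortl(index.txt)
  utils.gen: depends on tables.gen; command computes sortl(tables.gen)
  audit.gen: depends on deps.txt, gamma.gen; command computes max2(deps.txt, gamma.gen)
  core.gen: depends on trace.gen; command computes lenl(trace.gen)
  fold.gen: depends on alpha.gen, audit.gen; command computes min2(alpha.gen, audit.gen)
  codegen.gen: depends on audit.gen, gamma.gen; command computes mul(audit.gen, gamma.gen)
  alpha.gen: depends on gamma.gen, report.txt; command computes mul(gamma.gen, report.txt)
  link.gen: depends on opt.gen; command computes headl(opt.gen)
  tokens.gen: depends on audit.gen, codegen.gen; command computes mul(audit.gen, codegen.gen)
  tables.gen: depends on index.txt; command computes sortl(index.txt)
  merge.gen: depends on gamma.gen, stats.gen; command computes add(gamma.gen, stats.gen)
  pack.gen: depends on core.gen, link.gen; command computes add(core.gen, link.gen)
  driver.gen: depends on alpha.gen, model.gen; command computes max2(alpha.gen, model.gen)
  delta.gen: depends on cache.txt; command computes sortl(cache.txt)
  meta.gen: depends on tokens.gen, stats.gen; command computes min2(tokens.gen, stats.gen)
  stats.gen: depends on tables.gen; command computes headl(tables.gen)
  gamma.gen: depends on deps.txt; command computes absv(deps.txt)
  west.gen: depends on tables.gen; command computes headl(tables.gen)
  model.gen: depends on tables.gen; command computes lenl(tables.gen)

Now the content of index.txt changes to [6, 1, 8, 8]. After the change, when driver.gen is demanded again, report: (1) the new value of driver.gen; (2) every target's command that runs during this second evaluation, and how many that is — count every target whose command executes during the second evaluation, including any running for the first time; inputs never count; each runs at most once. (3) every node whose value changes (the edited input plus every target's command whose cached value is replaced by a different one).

driver.gen now evaluates to 4.
Run set: driver.gen, model.gen, tables.gen (3 run).
Changed values: index.txt, model.gen, tables.gen.

Initial pass — values computed on the first demand:
  gamma.gen = absv(2) = 2
  alpha.gen = mul(2, 2) = 4
  tables.gen = sortl([7]) = [7]
  model.gen = lenl([7]) = 1
  driver.gen = max2(4, 1) = 4

Second demand — change propagation:
  tables.gen: re-runs because index.txt [7]->[6, 1, 8, 8]; new result [1, 6, 8, 8].
  model.gen: re-runs because tables.gen [7]->[1, 6, 8, 8]; new result 4.
  driver.gen: re-runs because model.gen 1->4; new result 4 (unchanged).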